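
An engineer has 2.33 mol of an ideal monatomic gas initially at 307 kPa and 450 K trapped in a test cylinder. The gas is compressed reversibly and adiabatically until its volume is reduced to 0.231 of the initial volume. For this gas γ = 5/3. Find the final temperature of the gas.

V₁ = nRT₁/P₁ = 2.33×8.314×450/307 = 28.4 L.
Adiabatic: TV^(γ−1) = const ⇒ T₂ = 450×(4.33)^0.667 = 1200 K; PV^γ = const ⇒ P₂ = 3530 kPa.

1200 K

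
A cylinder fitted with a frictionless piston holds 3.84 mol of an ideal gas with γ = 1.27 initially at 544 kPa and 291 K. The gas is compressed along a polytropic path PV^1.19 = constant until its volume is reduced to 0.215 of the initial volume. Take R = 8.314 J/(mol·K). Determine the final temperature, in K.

390 K

V₁ = nRT₁/P₁ = 3.84×8.314×291/544 = 17.1 L.
Polytropic n=1.19: T₂ = T₁(V₁/V₂)^(n−1) = 291×(4.65)^0.19 = 390 K; P₂ = P₁(V₁/V₂)^n = 3390 kPa.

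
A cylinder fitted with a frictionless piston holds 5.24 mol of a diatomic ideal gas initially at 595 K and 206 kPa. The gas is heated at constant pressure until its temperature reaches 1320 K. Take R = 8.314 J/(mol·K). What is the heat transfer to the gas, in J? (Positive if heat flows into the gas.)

111000 J

V₁ = nRT₁/P₁ = 5.24×8.314×595/206 = 126 L.
Isobaric: P stays 206 kPa; V/T = const ⇒ T₂ = 1320 K, V₂ = 279 L.
W = PΔV = 206×(279−126) kPa·L = 31600 J.
ΔU = nCvΔT = 5.24×20.8×(1320−595) = 79000 J.
Q = ΔU + W = nCpΔT = 111000 J.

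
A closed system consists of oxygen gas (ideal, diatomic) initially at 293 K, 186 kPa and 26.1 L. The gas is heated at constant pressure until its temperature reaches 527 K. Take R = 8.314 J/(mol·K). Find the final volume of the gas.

Isobaric: P stays 186 kPa; V/T = const ⇒ T₂ = 527 K, V₂ = 46.9 L.

46.9 L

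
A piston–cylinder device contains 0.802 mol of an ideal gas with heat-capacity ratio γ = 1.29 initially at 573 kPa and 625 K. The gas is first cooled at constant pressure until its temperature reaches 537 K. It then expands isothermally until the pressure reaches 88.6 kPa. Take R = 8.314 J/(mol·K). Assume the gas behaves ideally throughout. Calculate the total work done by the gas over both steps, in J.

6100 J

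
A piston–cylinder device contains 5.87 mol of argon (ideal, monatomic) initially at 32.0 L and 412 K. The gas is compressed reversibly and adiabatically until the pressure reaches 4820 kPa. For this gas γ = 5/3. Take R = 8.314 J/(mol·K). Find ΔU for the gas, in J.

38000 J

P₁ = nRT₁/V₁ = 5.87×8.314×412/32.0 = 628 kPa.
Adiabatic: T₂/T₁ = (P₂/P₁)^((γ−1)/γ) ⇒ T₂ = 412×(7.67)^0.400 = 931 K; V₂ = 9.42 L.
For an ideal gas ΔU = nCvΔT with Cv = (3/2)R = 12.5 J/(mol·K).
ΔU = 5.87×12.5×(931−412) = 38000 J.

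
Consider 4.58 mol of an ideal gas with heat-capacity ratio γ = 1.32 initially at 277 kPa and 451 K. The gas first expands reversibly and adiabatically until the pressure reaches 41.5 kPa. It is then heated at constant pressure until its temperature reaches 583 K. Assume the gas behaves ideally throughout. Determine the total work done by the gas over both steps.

V₁ = nRT₁/P₁ = 4.58×8.314×451/277 = 62.0 L.
Step 1 — Adiabatic: T₂/T₁ = (P₂/P₁)^((γ−1)/γ) ⇒ T₂ = 451×(0.150)^0.242 = 285 K; V₂ = 261 L.
ΔU = nCvΔT = 4.58×26.0×(285−451) = -19800 J.
Q = 0 for an adiabatic process, so W = −ΔU = 19800 J.
State after step 1: P = 41.5 kPa, V = 261 L, T = 285 K.
Step 2 — Isobaric: P stays 41.5 kPa; V/T = const ⇒ T₂ = 583 K, V₂ = 535 L.
W = PΔV = 41.5×(535−261) kPa·L = 11400 J.
ΔU = nCvΔT = 4.58×26.0×(583−285) = 35500 J.
Q = ΔU + W = nCpΔT = 46900 J.
Net over both steps: W = 31200 J, Q = 46900 J, ΔU = 15700 J.

31200 J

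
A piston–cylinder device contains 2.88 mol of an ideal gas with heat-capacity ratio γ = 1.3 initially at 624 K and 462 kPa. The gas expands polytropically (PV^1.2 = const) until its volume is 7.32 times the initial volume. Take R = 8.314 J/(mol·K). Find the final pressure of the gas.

42.4 kPa

V₁ = nRT₁/P₁ = 2.88×8.314×624/462 = 32.3 L.
Polytropic n=1.2: T₂ = T₁(V₁/V₂)^(n−1) = 624×(0.137)^0.20 = 419 K; P₂ = P₁(V₁/V₂)^n = 42.4 kPa.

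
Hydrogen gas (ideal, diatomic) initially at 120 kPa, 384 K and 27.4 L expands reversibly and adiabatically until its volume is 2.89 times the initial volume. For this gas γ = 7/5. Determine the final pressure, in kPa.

Adiabatic: TV^(γ−1) = const ⇒ T₂ = 384×(0.346)^0.400 = 251 K; PV^γ = const ⇒ P₂ = 27.2 kPa.

27.2 kPa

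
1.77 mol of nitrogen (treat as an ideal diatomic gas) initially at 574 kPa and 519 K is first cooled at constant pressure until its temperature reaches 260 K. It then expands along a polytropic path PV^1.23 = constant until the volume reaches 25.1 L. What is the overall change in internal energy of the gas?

-12000 J

V₁ = nRT₁/P₁ = 1.77×8.314×519/574 = 13.3 L.
Step 1 — Isobaric: P stays 574 kPa; V/T = const ⇒ T₂ = 260 K, V₂ = 6.67 L.
W = PΔV = 574×(6.67−13.3) kPa·L = -3810 J.
ΔU = nCvΔT = 1.77×20.8×(260−519) = -9530 J.
Q = ΔU + W = nCpΔT = -13300 J.
State after step 1: P = 574 kPa, V = 6.67 L, T = 260 K.
Step 2 — Polytropic n=1.23: T₂ = T₁(V₁/V₂)^(n−1) = 260×(0.266)^0.23 = 192 K; P₂ = P₁(V₁/V₂)^n = 112 kPa.
W = (P₁V₁−P₂V₂)/(n−1) = (574×6.67−112×25.1)/0.23 = 4370 J.
ΔU = nCvΔT = 1.77×20.8×(192−260) = -2510 J.
Q = ΔU + W = 1860 J.
Net over both steps: W = 561 J, Q = -11500 J, ΔU = -12000 J.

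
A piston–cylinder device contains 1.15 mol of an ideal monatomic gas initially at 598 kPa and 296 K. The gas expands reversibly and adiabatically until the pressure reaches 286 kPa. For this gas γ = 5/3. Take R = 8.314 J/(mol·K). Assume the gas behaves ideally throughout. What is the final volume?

7.37 L

V₁ = nRT₁/P₁ = 1.15×8.314×296/598 = 4.73 L.
Adiabatic: T₂/T₁ = (P₂/P₁)^((γ−1)/γ) ⇒ T₂ = 296×(0.478)^0.400 = 220 K; V₂ = 7.37 L.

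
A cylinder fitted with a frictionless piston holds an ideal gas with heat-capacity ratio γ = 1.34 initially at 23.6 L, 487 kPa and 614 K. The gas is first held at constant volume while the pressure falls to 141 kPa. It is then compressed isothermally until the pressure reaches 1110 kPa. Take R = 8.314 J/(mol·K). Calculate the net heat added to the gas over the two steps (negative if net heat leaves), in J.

-30900 J

n = P₁V₁/(RT₁) = 487×23.6/(8.314×614) = 2.25 mol.
Step 1 — Isochoric: V stays 23.6 L; P/T = const ⇒ T₂ = 178 K, P₂ = 141 kPa.
W = 0 (no volume change).
ΔU = nCvΔT = 2.25×24.5×(178−614) = -24000 J.
Q = ΔU = -24000 J.
State after step 1: P = 141 kPa, V = 23.6 L, T = 178 K.
Step 2 — Isothermal: T stays 178 K; PV = const ⇒ V₂ = 3.00 L, P₂ = 1110 kPa.
ΔU = 0 (ideal gas, T constant).
W = nRT ln(V₂/V₁) = 2.25×8.314×178×ln(0.127) = -6870 J.
Q = ΔU + W = -6870 J.
Net over both steps: W = -6870 J, Q = -30900 J, ΔU = -24000 J.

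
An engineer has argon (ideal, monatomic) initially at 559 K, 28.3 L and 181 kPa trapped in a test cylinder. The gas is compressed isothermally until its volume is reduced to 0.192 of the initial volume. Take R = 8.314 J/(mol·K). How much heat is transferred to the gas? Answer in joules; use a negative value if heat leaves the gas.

-8450 J

n = P₁V₁/(RT₁) = 181×28.3/(8.314×559) = 1.10 mol.
Isothermal: T stays 559 K; PV = const ⇒ V₂ = 5.43 L, P₂ = 943 kPa.
ΔU = 0 (ideal gas, T constant).
W = nRT ln(V₂/V₁) = 1.10×8.314×559×ln(0.192) = -8450 J.
Q = ΔU + W = -8450 J.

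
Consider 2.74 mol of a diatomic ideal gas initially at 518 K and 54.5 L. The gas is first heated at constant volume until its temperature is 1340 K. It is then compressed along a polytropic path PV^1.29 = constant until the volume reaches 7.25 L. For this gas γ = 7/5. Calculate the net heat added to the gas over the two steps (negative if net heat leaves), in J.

23800 J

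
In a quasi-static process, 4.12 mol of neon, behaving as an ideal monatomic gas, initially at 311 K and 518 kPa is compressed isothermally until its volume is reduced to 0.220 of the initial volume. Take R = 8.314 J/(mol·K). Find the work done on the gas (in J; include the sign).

16100 J

V₁ = nRT₁/P₁ = 4.12×8.314×311/518 = 20.6 L.
Isothermal: T stays 311 K; PV = const ⇒ V₂ = 4.52 L, P₂ = 2350 kPa.
W = nRT ln(V₂/V₁) = 4.12×8.314×311×ln(0.220) = -16100 J.
Work done on the gas = −W_by = 16100 J.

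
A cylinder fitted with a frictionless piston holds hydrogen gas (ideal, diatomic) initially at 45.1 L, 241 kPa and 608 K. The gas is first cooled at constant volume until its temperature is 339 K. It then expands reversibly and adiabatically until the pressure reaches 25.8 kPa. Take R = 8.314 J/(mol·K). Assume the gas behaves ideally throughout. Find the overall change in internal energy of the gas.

n = P₁V₁/(RT₁) = 241×45.1/(8.314×608) = 2.15 mol.
Step 1 — Isochoric: V stays 45.1 L; P/T = const ⇒ T₂ = 339 K, P₂ = 134 kPa.
W = 0 (no volume change).
ΔU = nCvΔT = 2.15×20.8×(339−608) = -12000 J.
Q = ΔU = -12000 J.
State after step 1: P = 134 kPa, V = 45.1 L, T = 339 K.
Step 2 — Adiabatic: T₂/T₁ = (P₂/P₁)^((γ−1)/γ) ⇒ T₂ = 339×(0.192)^0.286 = 212 K; V₂ = 147 L.
ΔU = nCvΔT = 2.15×20.8×(212−339) = -5700 J.
Q = 0 for an adiabatic process, so W = −ΔU = 5700 J.
Net over both steps: W = 5700 J, Q = -12000 J, ΔU = -17700 J.

-17700 J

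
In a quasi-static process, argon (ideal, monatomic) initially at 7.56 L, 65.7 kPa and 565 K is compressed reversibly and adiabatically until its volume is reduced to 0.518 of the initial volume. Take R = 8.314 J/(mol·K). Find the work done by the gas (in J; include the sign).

-410 J

n = P₁V₁/(RT₁) = 65.7×7.56/(8.314×565) = 0.106 mol.
Adiabatic: TV^(γ−1) = const ⇒ T₂ = 565×(1.93)^0.667 = 876 K; PV^γ = const ⇒ P₂ = 197 kPa.
ΔU = nCvΔT = 0.106×12.5×(876−565) = 410 J.
Q = 0 for an adiabatic process, so W = −ΔU = -410 J.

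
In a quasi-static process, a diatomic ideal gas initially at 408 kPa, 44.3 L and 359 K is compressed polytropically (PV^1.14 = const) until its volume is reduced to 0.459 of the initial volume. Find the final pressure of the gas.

991 kPa

Polytropic n=1.14: T₂ = T₁(V₁/V₂)^(n−1) = 359×(2.18)^0.14 = 400 K; P₂ = P₁(V₁/V₂)^n = 991 kPa.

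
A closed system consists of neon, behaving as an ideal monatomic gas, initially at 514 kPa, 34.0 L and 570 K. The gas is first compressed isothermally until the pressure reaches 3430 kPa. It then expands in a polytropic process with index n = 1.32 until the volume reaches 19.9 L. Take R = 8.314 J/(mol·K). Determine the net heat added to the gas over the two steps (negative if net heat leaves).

n = P₁V₁/(RT₁) = 514×34.0/(8.314×570) = 3.69 mol.
Step 1 — Isothermal: T stays 570 K; PV = const ⇒ V₂ = 5.10 L, P₂ = 3430 kPa.
ΔU = 0 (ideal gas, T constant).
W = nRT ln(V₂/V₁) = 3.69×8.314×570×ln(0.150) = -33200 J.
Q = ΔU + W = -33200 J.
State after step 1: P = 3430 kPa, V = 5.10 L, T = 570 K.
Step 2 — Polytropic n=1.32: T₂ = T₁(V₁/V₂)^(n−1) = 570×(0.256)^0.32 = 369 K; P₂ = P₁(V₁/V₂)^n = 568 kPa.
W = (P₁V₁−P₂V₂)/(n−1) = (3430×5.10−568×19.9)/0.32 = 19300 J.
ΔU = nCvΔT = 3.69×12.5×(369−570) = -9260 J.
Q = ΔU + W = 10000 J.
Net over both steps: W = -13900 J, Q = -23100 J, ΔU = -9260 J.

-23100 J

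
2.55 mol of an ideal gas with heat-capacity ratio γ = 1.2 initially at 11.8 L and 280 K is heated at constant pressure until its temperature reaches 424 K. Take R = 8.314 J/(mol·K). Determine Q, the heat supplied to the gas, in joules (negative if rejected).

18300 J

P₁ = nRT₁/V₁ = 2.55×8.314×280/11.8 = 503 kPa.
Isobaric: P stays 503 kPa; V/T = const ⇒ T₂ = 424 K, V₂ = 17.9 L.
W = PΔV = 503×(17.9−11.8) kPa·L = 3050 J.
ΔU = nCvΔT = 2.55×41.6×(424−280) = 15300 J.
Q = ΔU + W = nCpΔT = 18300 J.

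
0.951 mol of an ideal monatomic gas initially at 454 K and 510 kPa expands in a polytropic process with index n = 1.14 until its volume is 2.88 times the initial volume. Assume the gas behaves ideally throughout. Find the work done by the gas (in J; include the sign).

V₁ = nRT₁/P₁ = 0.951×8.314×454/510 = 7.04 L.
Polytropic n=1.14: T₂ = T₁(V₁/V₂)^(n−1) = 454×(0.347)^0.14 = 392 K; P₂ = P₁(V₁/V₂)^n = 153 kPa.
W = (P₁V₁−P₂V₂)/(n−1) = (510×7.04−153×20.3)/0.14 = 3530 J.

3530 J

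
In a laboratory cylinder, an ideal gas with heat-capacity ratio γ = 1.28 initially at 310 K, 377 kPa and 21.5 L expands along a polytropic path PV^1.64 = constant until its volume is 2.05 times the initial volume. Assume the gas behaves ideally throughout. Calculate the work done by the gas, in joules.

4670 J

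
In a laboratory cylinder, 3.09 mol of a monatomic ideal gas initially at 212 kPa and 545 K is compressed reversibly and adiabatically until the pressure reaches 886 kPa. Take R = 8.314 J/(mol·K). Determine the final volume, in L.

V₁ = nRT₁/P₁ = 3.09×8.314×545/212 = 66.0 L.
Adiabatic: T₂/T₁ = (P₂/P₁)^((γ−1)/γ) ⇒ T₂ = 545×(4.18)^0.400 = 966 K; V₂ = 28.0 L.

28.0 L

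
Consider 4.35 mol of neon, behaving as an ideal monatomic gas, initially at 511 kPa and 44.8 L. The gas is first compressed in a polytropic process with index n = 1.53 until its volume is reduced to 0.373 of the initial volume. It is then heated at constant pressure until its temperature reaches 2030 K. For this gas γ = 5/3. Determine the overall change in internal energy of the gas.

T₁ = P₁V₁/(nR) = 511×44.8/(4.35×8.314) = 633 K.
Step 1 — Polytropic n=1.53: T₂ = T₁(V₁/V₂)^(n−1) = 633×(2.68)^0.53 = 1070 K; P₂ = P₁(V₁/V₂)^n = 2310 kPa.
W = (P₁V₁−P₂V₂)/(n−1) = (511×44.8−2310×16.7)/0.53 = -29700 J.
ΔU = nCvΔT = 4.35×12.5×(1070−633) = 23600 J.
Q = ΔU + W = -6080 J.
State after step 1: P = 2310 kPa, V = 16.7 L, T = 1070 K.
Step 2 — Isobaric: P stays 2310 kPa; V/T = const ⇒ T₂ = 2030 K, V₂ = 31.8 L.
W = PΔV = 2310×(31.8−16.7) kPa·L = 34800 J.
ΔU = nCvΔT = 4.35×12.5×(2030−1070) = 52200 J.
Q = ΔU + W = nCpΔT = 87000 J.
Net over both steps: W = 5150 J, Q = 80900 J, ΔU = 75800 J.

75800 J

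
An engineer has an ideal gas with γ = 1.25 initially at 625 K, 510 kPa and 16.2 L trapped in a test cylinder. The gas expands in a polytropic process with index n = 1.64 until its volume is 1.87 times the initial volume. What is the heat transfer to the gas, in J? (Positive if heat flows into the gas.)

-6650 J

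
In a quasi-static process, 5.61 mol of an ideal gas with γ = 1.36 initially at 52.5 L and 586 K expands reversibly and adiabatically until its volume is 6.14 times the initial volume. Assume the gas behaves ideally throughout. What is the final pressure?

P₁ = nRT₁/V₁ = 5.61×8.314×586/52.5 = 521 kPa.
Adiabatic: TV^(γ−1) = const ⇒ T₂ = 586×(0.163)^0.360 = 305 K; PV^γ = const ⇒ P₂ = 44.1 kPa.

44.1 kPa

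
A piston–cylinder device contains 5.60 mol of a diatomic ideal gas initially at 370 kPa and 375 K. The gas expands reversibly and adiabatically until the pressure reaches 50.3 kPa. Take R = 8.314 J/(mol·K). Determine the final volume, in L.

196 L

V₁ = nRT₁/P₁ = 5.60×8.314×375/370 = 47.2 L.
Adiabatic: T₂/T₁ = (P₂/P₁)^((γ−1)/γ) ⇒ T₂ = 375×(0.136)^0.286 = 212 K; V₂ = 196 L.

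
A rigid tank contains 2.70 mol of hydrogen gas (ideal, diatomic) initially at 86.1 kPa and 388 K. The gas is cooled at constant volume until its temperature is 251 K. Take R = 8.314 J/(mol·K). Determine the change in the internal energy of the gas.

V₁ = nRT₁/P₁ = 2.70×8.314×388/86.1 = 101 L.
Isochoric: V stays 101 L; P/T = const ⇒ T₂ = 251 K, P₂ = 55.7 kPa.
For an ideal gas ΔU = nCvΔT with Cv = (5/2)R = 20.8 J/(mol·K).
ΔU = 2.70×20.8×(251−388) = -7690 J.

-7690 J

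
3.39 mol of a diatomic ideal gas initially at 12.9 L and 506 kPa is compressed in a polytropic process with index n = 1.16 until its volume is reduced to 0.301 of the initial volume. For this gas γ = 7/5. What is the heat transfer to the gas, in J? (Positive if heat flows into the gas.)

-5180 J

T₁ = P₁V₁/(nR) = 506×12.9/(3.39×8.314) = 232 K.
Polytropic n=1.16: T₂ = T₁(V₁/V₂)^(n−1) = 232×(3.32)^0.16 = 281 K; P₂ = P₁(V₁/V₂)^n = 2040 kPa.
W = (P₁V₁−P₂V₂)/(n−1) = (506×12.9−2040×3.88)/0.16 = -8640 J.
ΔU = nCvΔT = 3.39×20.8×(281−232) = 3460 J.
Q = ΔU + W = -5180 J.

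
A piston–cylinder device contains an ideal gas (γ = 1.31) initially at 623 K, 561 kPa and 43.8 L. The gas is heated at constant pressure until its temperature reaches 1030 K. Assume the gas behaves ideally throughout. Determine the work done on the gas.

-16100 J

n = P₁V₁/(RT₁) = 561×43.8/(8.314×623) = 4.74 mol.
Isobaric: P stays 561 kPa; V/T = const ⇒ T₂ = 1030 K, V₂ = 72.4 L.
W = PΔV = 561×(72.4−43.8) kPa·L = 16100 J.
Work done on the gas = −W_by = -16100 J.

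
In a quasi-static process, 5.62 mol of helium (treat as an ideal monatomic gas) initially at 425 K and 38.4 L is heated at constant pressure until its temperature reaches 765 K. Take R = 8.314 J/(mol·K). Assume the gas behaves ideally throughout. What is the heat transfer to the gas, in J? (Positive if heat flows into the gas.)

P₁ = nRT₁/V₁ = 5.62×8.314×425/38.4 = 517 kPa.
Isobaric: P stays 517 kPa; V/T = const ⇒ T₂ = 765 K, V₂ = 69.1 L.
W = PΔV = 517×(69.1−38.4) kPa·L = 15900 J.
ΔU = nCvΔT = 5.62×12.5×(765−425) = 23800 J.
Q = ΔU + W = nCpΔT = 39700 J.

39700 J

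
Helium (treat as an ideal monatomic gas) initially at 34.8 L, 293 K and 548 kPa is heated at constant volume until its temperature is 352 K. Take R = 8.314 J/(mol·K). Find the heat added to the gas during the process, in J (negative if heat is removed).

n = P₁V₁/(RT₁) = 548×34.8/(8.314×293) = 7.83 mol.
Isochoric: V stays 34.8 L; P/T = const ⇒ T₂ = 352 K, P₂ = 658 kPa.
W = 0 (no volume change).
ΔU = nCvΔT = 7.83×12.5×(352−293) = 5760 J.
Q = ΔU = 5760 J.

5760 J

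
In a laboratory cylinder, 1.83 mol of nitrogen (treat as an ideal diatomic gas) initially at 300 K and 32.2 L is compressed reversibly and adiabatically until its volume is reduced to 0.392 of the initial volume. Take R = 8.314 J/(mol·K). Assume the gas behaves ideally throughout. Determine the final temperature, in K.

P₁ = nRT₁/V₁ = 1.83×8.314×300/32.2 = 142 kPa.
Adiabatic: TV^(γ−1) = const ⇒ T₂ = 300×(2.55)^0.400 = 436 K; PV^γ = const ⇒ P₂ = 526 kPa.

436 K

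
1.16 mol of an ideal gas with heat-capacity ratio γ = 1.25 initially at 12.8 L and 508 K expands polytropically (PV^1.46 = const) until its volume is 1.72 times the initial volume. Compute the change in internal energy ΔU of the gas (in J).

-4330 J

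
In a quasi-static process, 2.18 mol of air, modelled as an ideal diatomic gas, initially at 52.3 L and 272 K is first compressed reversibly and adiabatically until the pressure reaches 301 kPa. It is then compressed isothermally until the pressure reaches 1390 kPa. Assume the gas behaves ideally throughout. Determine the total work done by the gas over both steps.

P₁ = nRT₁/V₁ = 2.18×8.314×272/52.3 = 94.3 kPa.
Step 1 — Adiabatic: T₂/T₁ = (P₂/P₁)^((γ−1)/γ) ⇒ T₂ = 272×(3.19)^0.286 = 379 K; V₂ = 22.8 L.
ΔU = nCvΔT = 2.18×20.8×(379−272) = 4850 J.
Q = 0 for an adiabatic process, so W = −ΔU = -4850 J.
State after step 1: P = 301 kPa, V = 22.8 L, T = 379 K.
Step 2 — Isothermal: T stays 379 K; PV = const ⇒ V₂ = 4.94 L, P₂ = 1390 kPa.
ΔU = 0 (ideal gas, T constant).
W = nRT ln(V₂/V₁) = 2.18×8.314×379×ln(0.217) = -10500 J.
Q = ΔU + W = -10500 J.
Net over both steps: W = -15400 J, Q = -10500 J, ΔU = 4850 J.

-15400 J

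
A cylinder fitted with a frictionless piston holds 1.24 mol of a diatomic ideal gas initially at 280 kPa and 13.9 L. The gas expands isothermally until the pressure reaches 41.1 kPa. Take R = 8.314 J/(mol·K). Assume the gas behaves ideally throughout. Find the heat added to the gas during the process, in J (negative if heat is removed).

7470 J

T₁ = P₁V₁/(nR) = 280×13.9/(1.24×8.314) = 378 K.
Isothermal: T stays 378 K; PV = const ⇒ V₂ = 94.7 L, P₂ = 41.1 kPa.
ΔU = 0 (ideal gas, T constant).
W = nRT ln(V₂/V₁) = 1.24×8.314×378×ln(6.81) = 7470 J.
Q = ΔU + W = 7470 J.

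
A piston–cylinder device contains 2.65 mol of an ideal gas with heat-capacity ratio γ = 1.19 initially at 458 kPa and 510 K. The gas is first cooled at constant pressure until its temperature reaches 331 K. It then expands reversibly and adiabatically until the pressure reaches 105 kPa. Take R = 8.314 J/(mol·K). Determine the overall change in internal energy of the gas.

V₁ = nRT₁/P₁ = 2.65×8.314×510/458 = 24.5 L.
Step 1 — Isobaric: P stays 458 kPa; V/T = const ⇒ T₂ = 331 K, V₂ = 15.9 L.
W = PΔV = 458×(15.9−24.5) kPa·L = -3940 J.
ΔU = nCvΔT = 2.65×43.8×(331−510) = -20800 J.
Q = ΔU + W = nCpΔT = -24700 J.
State after step 1: P = 458 kPa, V = 15.9 L, T = 331 K.
Step 2 — Adiabatic: T₂/T₁ = (P₂/P₁)^((γ−1)/γ) ⇒ T₂ = 331×(0.229)^0.160 = 262 K; V₂ = 54.9 L.
ΔU = nCvΔT = 2.65×43.8×(262−331) = -8040 J.
Q = 0 for an adiabatic process, so W = −ΔU = 8040 J.
Net over both steps: W = 4100 J, Q = -24700 J, ΔU = -28800 J.

-28800 J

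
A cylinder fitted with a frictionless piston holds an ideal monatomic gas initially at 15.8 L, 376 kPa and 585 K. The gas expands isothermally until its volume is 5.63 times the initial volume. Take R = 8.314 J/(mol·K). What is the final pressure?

66.8 kPa

Isothermal: T stays 585 K; PV = const ⇒ V₂ = 89.0 L, P₂ = 66.8 kPa.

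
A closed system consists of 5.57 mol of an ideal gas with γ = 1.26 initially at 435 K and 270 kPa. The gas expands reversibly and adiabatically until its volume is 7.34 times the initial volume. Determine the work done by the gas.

31300 J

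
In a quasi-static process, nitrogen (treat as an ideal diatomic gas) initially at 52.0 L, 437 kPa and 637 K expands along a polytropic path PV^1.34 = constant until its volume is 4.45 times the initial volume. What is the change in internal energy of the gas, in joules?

-22600 J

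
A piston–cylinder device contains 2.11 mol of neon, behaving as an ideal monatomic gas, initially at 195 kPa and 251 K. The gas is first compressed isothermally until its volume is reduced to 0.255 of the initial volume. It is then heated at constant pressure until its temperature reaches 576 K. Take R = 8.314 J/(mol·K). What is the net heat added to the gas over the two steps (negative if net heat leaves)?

V₁ = nRT₁/P₁ = 2.11×8.314×251/195 = 22.6 L.
Step 1 — Isothermal: T stays 251 K; PV = const ⇒ V₂ = 5.76 L, P₂ = 765 kPa.
ΔU = 0 (ideal gas, T constant).
W = nRT ln(V₂/V₁) = 2.11×8.314×251×ln(0.255) = -6020 J.
Q = ΔU + W = -6020 J.
State after step 1: P = 765 kPa, V = 5.76 L, T = 251 K.
Step 2 — Isobaric: P stays 765 kPa; V/T = const ⇒ T₂ = 576 K, V₂ = 13.2 L.
W = PΔV = 765×(13.2−5.76) kPa·L = 5700 J.
ΔU = nCvΔT = 2.11×12.5×(576−251) = 8550 J.
Q = ΔU + W = nCpΔT = 14300 J.
Net over both steps: W = -316 J, Q = 8240 J, ΔU = 8550 J.

8240 J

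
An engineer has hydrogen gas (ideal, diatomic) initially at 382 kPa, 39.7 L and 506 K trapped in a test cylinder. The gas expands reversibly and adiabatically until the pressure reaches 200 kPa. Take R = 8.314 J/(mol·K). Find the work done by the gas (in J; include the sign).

6400 J

n = P₁V₁/(RT₁) = 382×39.7/(8.314×506) = 3.60 mol.
Adiabatic: T₂/T₁ = (P₂/P₁)^((γ−1)/γ) ⇒ T₂ = 506×(0.524)^0.286 = 421 K; V₂ = 63.0 L.
ΔU = nCvΔT = 3.60×20.8×(421−506) = -6400 J.
Q = 0 for an adiabatic process, so W = −ΔU = 6400 J.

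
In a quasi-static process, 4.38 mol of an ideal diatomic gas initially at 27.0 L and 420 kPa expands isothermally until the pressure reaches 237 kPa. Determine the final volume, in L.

47.8 L

T₁ = P₁V₁/(nR) = 420×27.0/(4.38×8.314) = 311 K.
Isothermal: T stays 311 K; PV = const ⇒ V₂ = 47.8 L, P₂ = 237 kPa.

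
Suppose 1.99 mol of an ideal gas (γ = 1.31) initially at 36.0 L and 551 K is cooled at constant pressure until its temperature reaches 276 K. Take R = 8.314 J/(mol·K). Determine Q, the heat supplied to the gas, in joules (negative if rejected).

-19200 J

P₁ = nRT₁/V₁ = 1.99×8.314×551/36.0 = 253 kPa.
Isobaric: P stays 253 kPa; V/T = const ⇒ T₂ = 276 K, V₂ = 18.0 L.
W = PΔV = 253×(18.0−36.0) kPa·L = -4550 J.
ΔU = nCvΔT = 1.99×26.8×(276−551) = -14700 J.
Q = ΔU + W = nCpΔT = -19200 J.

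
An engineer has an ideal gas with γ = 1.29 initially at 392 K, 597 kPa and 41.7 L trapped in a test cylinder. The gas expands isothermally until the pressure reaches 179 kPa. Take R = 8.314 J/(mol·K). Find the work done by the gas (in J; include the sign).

n = P₁V₁/(RT₁) = 597×41.7/(8.314×392) = 7.64 mol.
Isothermal: T stays 392 K; PV = const ⇒ V₂ = 139 L, P₂ = 179 kPa.
W = nRT ln(V₂/V₁) = 7.64×8.314×392×ln(3.34) = 30000 J.

30000 J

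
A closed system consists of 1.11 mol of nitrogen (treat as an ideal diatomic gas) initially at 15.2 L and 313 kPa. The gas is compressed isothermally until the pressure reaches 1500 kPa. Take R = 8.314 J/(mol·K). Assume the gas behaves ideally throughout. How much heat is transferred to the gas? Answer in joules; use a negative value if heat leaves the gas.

-7460 J

T₁ = P₁V₁/(nR) = 313×15.2/(1.11×8.314) = 516 K.
Isothermal: T stays 516 K; PV = const ⇒ V₂ = 3.17 L, P₂ = 1500 kPa.
ΔU = 0 (ideal gas, T constant).
W = nRT ln(V₂/V₁) = 1.11×8.314×516×ln(0.209) = -7460 J.
Q = ΔU + W = -7460 J.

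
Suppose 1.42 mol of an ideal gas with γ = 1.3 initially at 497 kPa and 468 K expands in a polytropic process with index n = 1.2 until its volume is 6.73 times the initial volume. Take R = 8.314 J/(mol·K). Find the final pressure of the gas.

50.4 kPa

V₁ = nRT₁/P₁ = 1.42×8.314×468/497 = 11.1 L.
Polytropic n=1.2: T₂ = T₁(V₁/V₂)^(n−1) = 468×(0.149)^0.20 = 320 K; P₂ = P₁(V₁/V₂)^n = 50.4 kPa.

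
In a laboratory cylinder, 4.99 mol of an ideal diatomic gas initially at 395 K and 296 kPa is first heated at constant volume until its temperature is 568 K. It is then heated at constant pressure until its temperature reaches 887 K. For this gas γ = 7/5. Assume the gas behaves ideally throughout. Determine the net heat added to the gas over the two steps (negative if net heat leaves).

64300 J

V₁ = nRT₁/P₁ = 4.99×8.314×395/296 = 55.4 L.
Step 1 — Isochoric: V stays 55.4 L; P/T = const ⇒ T₂ = 568 K, P₂ = 426 kPa.
W = 0 (no volume change).
ΔU = nCvΔT = 4.99×20.8×(568−395) = 17900 J.
Q = ΔU = 17900 J.
State after step 1: P = 426 kPa, V = 55.4 L, T = 568 K.
Step 2 — Isobaric: P stays 426 kPa; V/T = const ⇒ T₂ = 887 K, V₂ = 86.5 L.
W = PΔV = 426×(86.5−55.4) kPa·L = 13200 J.
ΔU = nCvΔT = 4.99×20.8×(887−568) = 33100 J.
Q = ΔU + W = nCpΔT = 46300 J.
Net over both steps: W = 13200 J, Q = 64300 J, ΔU = 51000 J.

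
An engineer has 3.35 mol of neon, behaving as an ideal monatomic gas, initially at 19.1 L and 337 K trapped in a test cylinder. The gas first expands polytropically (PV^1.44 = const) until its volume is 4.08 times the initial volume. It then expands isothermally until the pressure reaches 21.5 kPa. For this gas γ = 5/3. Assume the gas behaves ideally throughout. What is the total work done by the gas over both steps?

P₁ = nRT₁/V₁ = 3.35×8.314×337/19.1 = 491 kPa.
Step 1 — Polytropic n=1.44: T₂ = T₁(V₁/V₂)^(n−1) = 337×(0.245)^0.44 = 182 K; P₂ = P₁(V₁/V₂)^n = 64.9 kPa.
W = (P₁V₁−P₂V₂)/(n−1) = (491×19.1−64.9×77.9)/0.44 = 9840 J.
ΔU = nCvΔT = 3.35×12.5×(182−337) = -6500 J.
Q = ΔU + W = 3350 J.
State after step 1: P = 64.9 kPa, V = 77.9 L, T = 182 K.
Step 2 — Isothermal: T stays 182 K; PV = const ⇒ V₂ = 235 L, P₂ = 21.5 kPa.
ΔU = 0 (ideal gas, T constant).
W = nRT ln(V₂/V₁) = 3.35×8.314×182×ln(3.02) = 5580 J.
Q = ΔU + W = 5580 J.
Net over both steps: W = 15400 J, Q = 8930 J, ΔU = -6500 J.

15400 J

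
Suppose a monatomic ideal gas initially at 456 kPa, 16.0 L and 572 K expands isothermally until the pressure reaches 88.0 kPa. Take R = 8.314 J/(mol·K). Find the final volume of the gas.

Isothermal: T stays 572 K; PV = const ⇒ V₂ = 82.9 L, P₂ = 88.0 kPa.

82.9 L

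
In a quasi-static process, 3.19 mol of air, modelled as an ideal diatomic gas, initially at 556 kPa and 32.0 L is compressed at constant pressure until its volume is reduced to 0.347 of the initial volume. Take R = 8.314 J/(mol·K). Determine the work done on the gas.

11600 J

T₁ = P₁V₁/(nR) = 556×32.0/(3.19×8.314) = 671 K.
Isobaric: P stays 556 kPa; V/T = const ⇒ T₂ = 233 K, V₂ = 11.1 L.
W = PΔV = 556×(11.1−32.0) kPa·L = -11600 J.
Work done on the gas = −W_by = 11600 J.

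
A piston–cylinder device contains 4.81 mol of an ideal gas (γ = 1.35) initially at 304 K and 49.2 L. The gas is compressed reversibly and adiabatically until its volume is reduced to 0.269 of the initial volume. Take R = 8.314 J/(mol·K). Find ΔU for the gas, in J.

20300 J

P₁ = nRT₁/V₁ = 4.81×8.314×304/49.2 = 247 kPa.
Adiabatic: TV^(γ−1) = const ⇒ T₂ = 304×(3.72)^0.350 = 481 K; PV^γ = const ⇒ P₂ = 1450 kPa.
For an ideal gas ΔU = nCvΔT with Cv = R/(γ−1) = 23.8 J/(mol·K).
ΔU = 4.81×23.8×(481−304) = 20300 J.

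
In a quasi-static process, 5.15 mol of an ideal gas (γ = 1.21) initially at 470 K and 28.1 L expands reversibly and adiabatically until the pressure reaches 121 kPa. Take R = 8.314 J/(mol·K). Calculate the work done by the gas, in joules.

P₁ = nRT₁/V₁ = 5.15×8.314×470/28.1 = 716 kPa.
Adiabatic: T₂/T₁ = (P₂/P₁)^((γ−1)/γ) ⇒ T₂ = 470×(0.169)^0.174 = 345 K; V₂ = 122 L.
ΔU = nCvΔT = 5.15×39.6×(345−470) = -25400 J.
Q = 0 for an adiabatic process, so W = −ΔU = 25400 J.

25400 J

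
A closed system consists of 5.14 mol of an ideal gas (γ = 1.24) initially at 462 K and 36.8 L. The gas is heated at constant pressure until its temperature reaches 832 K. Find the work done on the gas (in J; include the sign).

-15800 J

P₁ = nRT₁/V₁ = 5.14×8.314×462/36.8 = 536 kPa.
Isobaric: P stays 536 kPa; V/T = const ⇒ T₂ = 832 K, V₂ = 66.3 L.
W = PΔV = 536×(66.3−36.8) kPa·L = 15800 J.
Work done on the gas = −W_by = -15800 J.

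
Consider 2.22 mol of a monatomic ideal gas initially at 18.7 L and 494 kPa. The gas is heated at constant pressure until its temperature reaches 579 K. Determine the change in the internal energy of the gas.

2170 J

T₁ = P₁V₁/(nR) = 494×18.7/(2.22×8.314) = 501 K.
Isobaric: P stays 494 kPa; V/T = const ⇒ T₂ = 579 K, V₂ = 21.6 L.
For an ideal gas ΔU = nCvΔT with Cv = (3/2)R = 12.5 J/(mol·K).
ΔU = 2.22×12.5×(579−501) = 2170 J.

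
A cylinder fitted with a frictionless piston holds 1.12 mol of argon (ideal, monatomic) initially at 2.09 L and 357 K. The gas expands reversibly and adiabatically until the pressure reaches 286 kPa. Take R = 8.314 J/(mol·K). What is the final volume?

P₁ = nRT₁/V₁ = 1.12×8.314×357/2.09 = 1590 kPa.
Adiabatic: T₂/T₁ = (P₂/P₁)^((γ−1)/γ) ⇒ T₂ = 357×(0.180)^0.400 = 180 K; V₂ = 5.85 L.

5.85 L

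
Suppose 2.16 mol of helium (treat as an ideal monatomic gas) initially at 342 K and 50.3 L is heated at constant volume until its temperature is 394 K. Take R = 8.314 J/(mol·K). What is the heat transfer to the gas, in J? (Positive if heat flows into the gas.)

P₁ = nRT₁/V₁ = 2.16×8.314×342/50.3 = 122 kPa.
Isochoric: V stays 50.3 L; P/T = const ⇒ T₂ = 394 K, P₂ = 141 kPa.
W = 0 (no volume change).
ΔU = nCvΔT = 2.16×12.5×(394−342) = 1400 J.
Q = ΔU = 1400 J.

1400 J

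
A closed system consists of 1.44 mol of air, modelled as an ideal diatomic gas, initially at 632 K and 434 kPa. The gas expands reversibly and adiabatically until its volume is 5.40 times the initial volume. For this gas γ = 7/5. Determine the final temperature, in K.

V₁ = nRT₁/P₁ = 1.44×8.314×632/434 = 17.4 L.
Adiabatic: TV^(γ−1) = const ⇒ T₂ = 632×(0.185)^0.400 = 322 K; PV^γ = const ⇒ P₂ = 40.9 kPa.

322 K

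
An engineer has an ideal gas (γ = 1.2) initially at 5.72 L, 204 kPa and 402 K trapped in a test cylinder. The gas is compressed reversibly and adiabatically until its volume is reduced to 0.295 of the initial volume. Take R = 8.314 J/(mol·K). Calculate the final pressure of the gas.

Adiabatic: TV^(γ−1) = const ⇒ T₂ = 402×(3.39)^0.200 = 513 K; PV^γ = const ⇒ P₂ = 883 kPa.

883 kPa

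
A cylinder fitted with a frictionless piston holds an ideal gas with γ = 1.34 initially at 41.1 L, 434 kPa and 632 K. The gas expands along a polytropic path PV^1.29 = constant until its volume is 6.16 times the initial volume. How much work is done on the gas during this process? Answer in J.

n = P₁V₁/(RT₁) = 434×41.1/(8.314×632) = 3.39 mol.
Polytropic n=1.29: T₂ = T₁(V₁/V₂)^(n−1) = 632×(0.162)^0.29 = 373 K; P₂ = P₁(V₁/V₂)^n = 41.6 kPa.
W = (P₁V₁−P₂V₂)/(n−1) = (434×41.1−41.6×253)/0.29 = 25200 J.
Work done on the gas = −W_by = -25200 J.

-25200 J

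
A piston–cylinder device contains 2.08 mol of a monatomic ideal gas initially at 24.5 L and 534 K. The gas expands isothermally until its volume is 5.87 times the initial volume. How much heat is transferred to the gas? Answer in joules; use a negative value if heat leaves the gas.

16300 J

P₁ = nRT₁/V₁ = 2.08×8.314×534/24.5 = 377 kPa.
Isothermal: T stays 534 K; PV = const ⇒ V₂ = 144 L, P₂ = 64.2 kPa.
ΔU = 0 (ideal gas, T constant).
W = nRT ln(V₂/V₁) = 2.08×8.314×534×ln(5.87) = 16300 J.
Q = ΔU + W = 16300 J.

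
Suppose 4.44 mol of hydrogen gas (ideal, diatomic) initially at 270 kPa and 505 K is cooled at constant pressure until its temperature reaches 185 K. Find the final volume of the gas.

25.3 L

V₁ = nRT₁/P₁ = 4.44×8.314×505/270 = 69.0 L.
Isobaric: P stays 270 kPa; V/T = const ⇒ T₂ = 185 K, V₂ = 25.3 L.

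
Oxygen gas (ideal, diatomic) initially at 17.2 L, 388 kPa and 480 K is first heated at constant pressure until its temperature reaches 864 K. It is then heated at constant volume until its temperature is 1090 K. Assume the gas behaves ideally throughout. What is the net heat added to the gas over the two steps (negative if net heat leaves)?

26500 J

n = P₁V₁/(RT₁) = 388×17.2/(8.314×480) = 1.67 mol.
Step 1 — Isobaric: P stays 388 kPa; V/T = const ⇒ T₂ = 864 K, V₂ = 31.0 L.
W = PΔV = 388×(31.0−17.2) kPa·L = 5340 J.
ΔU = nCvΔT = 1.67×20.8×(864−480) = 13300 J.
Q = ΔU + W = nCpΔT = 18700 J.
State after step 1: P = 388 kPa, V = 31.0 L, T = 864 K.
Step 2 — Isochoric: V stays 31.0 L; P/T = const ⇒ T₂ = 1090 K, P₂ = 489 kPa.
W = 0 (no volume change).
ΔU = nCvΔT = 1.67×20.8×(1090−864) = 7860 J.
Q = ΔU = 7860 J.
Net over both steps: W = 5340 J, Q = 26500 J, ΔU = 21200 J.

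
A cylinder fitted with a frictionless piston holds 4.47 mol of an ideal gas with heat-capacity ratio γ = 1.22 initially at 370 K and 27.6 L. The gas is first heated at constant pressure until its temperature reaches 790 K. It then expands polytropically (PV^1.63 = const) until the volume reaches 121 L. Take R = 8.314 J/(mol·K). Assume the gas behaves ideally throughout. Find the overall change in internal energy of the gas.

P₁ = nRT₁/V₁ = 4.47×8.314×370/27.6 = 498 kPa.
Step 1 — Isobaric: P stays 498 kPa; V/T = const ⇒ T₂ = 790 K, V₂ = 58.9 L.
W = PΔV = 498×(58.9−27.6) kPa·L = 15600 J.
ΔU = nCvΔT = 4.47×37.8×(790−370) = 70900 J.
Q = ΔU + W = nCpΔT = 86600 J.
State after step 1: P = 498 kPa, V = 58.9 L, T = 790 K.
Step 2 — Polytropic n=1.63: T₂ = T₁(V₁/V₂)^(n−1) = 790×(0.487)^0.63 = 502 K; P₂ = P₁(V₁/V₂)^n = 154 kPa.
W = (P₁V₁−P₂V₂)/(n−1) = (498×58.9−154×121)/0.63 = 17000 J.
ΔU = nCvΔT = 4.47×37.8×(502−790) = -48600 J.
Q = ΔU + W = -31700 J.
Net over both steps: W = 32600 J, Q = 54900 J, ΔU = 22300 J.

22300 J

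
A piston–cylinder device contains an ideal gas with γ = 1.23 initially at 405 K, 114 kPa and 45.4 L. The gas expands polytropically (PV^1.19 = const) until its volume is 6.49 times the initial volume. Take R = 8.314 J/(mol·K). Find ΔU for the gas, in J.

-6730 J

n = P₁V₁/(RT₁) = 114×45.4/(8.314×405) = 1.54 mol.
Polytropic n=1.19: T₂ = T₁(V₁/V₂)^(n−1) = 405×(0.154)^0.19 = 284 K; P₂ = P₁(V₁/V₂)^n = 12.3 kPa.
For an ideal gas ΔU = nCvΔT with Cv = R/(γ−1) = 36.1 J/(mol·K).
ΔU = 1.54×36.1×(284−405) = -6730 J.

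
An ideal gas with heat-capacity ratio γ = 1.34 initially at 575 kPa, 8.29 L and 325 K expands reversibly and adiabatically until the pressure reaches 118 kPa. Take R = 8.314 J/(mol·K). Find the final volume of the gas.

Adiabatic: T₂/T₁ = (P₂/P₁)^((γ−1)/γ) ⇒ T₂ = 325×(0.205)^0.254 = 217 K; V₂ = 27.0 L.

27.0 L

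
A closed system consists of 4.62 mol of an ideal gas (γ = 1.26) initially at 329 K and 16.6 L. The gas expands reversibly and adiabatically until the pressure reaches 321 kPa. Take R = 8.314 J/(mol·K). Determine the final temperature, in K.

P₁ = nRT₁/V₁ = 4.62×8.314×329/16.6 = 761 kPa.
Adiabatic: T₂/T₁ = (P₂/P₁)^((γ−1)/γ) ⇒ T₂ = 329×(0.422)^0.206 = 275 K; V₂ = 32.9 L.

275 K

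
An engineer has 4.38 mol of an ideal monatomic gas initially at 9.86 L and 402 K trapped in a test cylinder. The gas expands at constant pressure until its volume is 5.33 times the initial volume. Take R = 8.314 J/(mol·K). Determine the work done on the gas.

-63400 J

P₁ = nRT₁/V₁ = 4.38×8.314×402/9.86 = 1480 kPa.
Isobaric: P stays 1480 kPa; V/T = const ⇒ T₂ = 2140 K, V₂ = 52.6 L.
W = PΔV = 1480×(52.6−9.86) kPa·L = 63400 J.
Work done on the gas = −W_by = -63400 J.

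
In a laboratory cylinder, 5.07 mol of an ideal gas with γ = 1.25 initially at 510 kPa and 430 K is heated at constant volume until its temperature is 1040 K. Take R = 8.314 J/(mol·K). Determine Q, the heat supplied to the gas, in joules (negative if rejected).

103000 J

V₁ = nRT₁/P₁ = 5.07×8.314×430/510 = 35.5 L.
Isochoric: V stays 35.5 L; P/T = const ⇒ T₂ = 1040 K, P₂ = 1230 kPa.
W = 0 (no volume change).
ΔU = nCvΔT = 5.07×33.3×(1040−430) = 103000 J.
Q = ΔU = 103000 J.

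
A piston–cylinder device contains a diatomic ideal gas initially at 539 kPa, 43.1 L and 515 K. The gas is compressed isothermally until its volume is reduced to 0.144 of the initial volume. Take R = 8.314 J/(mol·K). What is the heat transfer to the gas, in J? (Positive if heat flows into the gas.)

-45000 J

n = P₁V₁/(RT₁) = 539×43.1/(8.314×515) = 5.43 mol.
Isothermal: T stays 515 K; PV = const ⇒ V₂ = 6.21 L, P₂ = 3740 kPa.
ΔU = 0 (ideal gas, T constant).
W = nRT ln(V₂/V₁) = 5.43×8.314×515×ln(0.144) = -45000 J.
Q = ΔU + W = -45000 J.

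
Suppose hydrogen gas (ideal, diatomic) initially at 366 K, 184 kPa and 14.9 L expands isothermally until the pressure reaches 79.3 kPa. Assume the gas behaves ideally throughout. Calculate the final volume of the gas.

34.6 L

Isothermal: T stays 366 K; PV = const ⇒ V₂ = 34.6 L, P₂ = 79.3 kPa.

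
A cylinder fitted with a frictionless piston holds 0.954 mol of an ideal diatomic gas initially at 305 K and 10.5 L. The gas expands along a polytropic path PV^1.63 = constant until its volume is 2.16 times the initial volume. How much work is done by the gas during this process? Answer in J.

P₁ = nRT₁/V₁ = 0.954×8.314×305/10.5 = 230 kPa.
Polytropic n=1.63: T₂ = T₁(V₁/V₂)^(n−1) = 305×(0.463)^0.63 = 188 K; P₂ = P₁(V₁/V₂)^n = 65.7 kPa.
W = (P₁V₁−P₂V₂)/(n−1) = (230×10.5−65.7×22.7)/0.63 = 1480 J.

1480 J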